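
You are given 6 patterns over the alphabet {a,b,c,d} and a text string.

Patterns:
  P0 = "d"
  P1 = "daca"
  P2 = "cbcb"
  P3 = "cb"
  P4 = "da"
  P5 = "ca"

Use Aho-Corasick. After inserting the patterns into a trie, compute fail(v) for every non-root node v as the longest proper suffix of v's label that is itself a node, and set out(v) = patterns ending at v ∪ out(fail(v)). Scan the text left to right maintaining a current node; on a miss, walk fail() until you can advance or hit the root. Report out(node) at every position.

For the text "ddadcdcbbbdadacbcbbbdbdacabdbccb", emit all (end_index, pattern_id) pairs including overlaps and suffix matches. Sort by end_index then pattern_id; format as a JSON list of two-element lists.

Build:
Trie (insert patterns):
  0='ε' goto c→5 d→1
  1='d' goto a→2  ←P0
  2='da' goto c→3  ←P4
  3='dac' goto a→4
  4='daca' goto ·  ←P1
  5='c' goto a→9 b→6
  6='cb' goto c→7  ←P3
  7='cbc' goto b→8
  8='cbcb' goto ·  ←P2
  9='ca' goto ·  ←P5

BFS fail/out derivation:
  fail(1) 'd': from fail(0)=0 chase 'd': 0 ⇒ 0;  out={0}∪out(0)={0}
  fail(5) 'c': from fail(0)=0 chase 'c': 0 ⇒ 0;  out=∅∪out(0)=∅
  fail(2) 'da': from fail(1)=0 chase 'a': 0 ⇒ 0;  out={4}∪out(0)={4}
  fail(6) 'cb': from fail(5)=0 chase 'b': 0 ⇒ 0;  out={3}∪out(0)={3}
  fail(9) 'ca': from fail(5)=0 chase 'a': 0 ⇒ 0;  out={5}∪out(0)={5}
  fail(3) 'dac': from fail(2)=0 chase 'c': 0 ⇒ 5;  out=∅∪out(5)=∅
  fail(7) 'cbc': from fail(6)=0 chase 'c': 0 ⇒ 5;  out=∅∪out(5)=∅
  fail(4) 'daca': from fail(3)=5 chase 'a': 5 ⇒ 9;  out={1}∪out(9)={1,5}
  fail(8) 'cbcb': from fail(7)=5 chase 'b': 5 ⇒ 6;  out={2}∪out(6)={2,3}

Scan:
i=0 'd': node 0→1  → match P0@[0:0]
i=1 'd': node 1→1 (via fail)  → match P0@[1:1]
i=2 'a': node 1→2  → match P4@[1:2]
i=3 'd': node 2→1 (via fail)  → match P0@[3:3]
i=4 'c': node 1→5 (via fail)
i=5 'd': node 5→1 (via fail)  → match P0@[5:5]
i=6 'c': node 1→5 (via fail)
i=7 'b': node 5→6  → match P3@[6:7]
i=8 'b': node 6→0 (via fail)
i=9 'b': node 0→0
i=10 'd': node 0→1  → match P0@[10:10]
i=11 'a': node 1→2  → match P4@[10:11]
i=12 'd': node 2→1 (via fail)  → match P0@[12:12]
i=13 'a': node 1→2  → match P4@[12:13]
i=14 'c': node 2→3
i=15 'b': node 3→6 (via fail)  → match P3@[14:15]
i=16 'c': node 6→7
i=17 'b': node 7→8  → match P2@[14:17],P3@[16:17]
i=18 'b': node 8→0 (via fail)
i=19 'b': node 0→0
i=20 'd': node 0→1  → match P0@[20:20]
i=21 'b': node 1→0 (via fail)
i=22 'd': node 0→1  → match P0@[22:22]
i=23 'a': node 1→2  → match P4@[22:23]
i=24 'c': node 2→3
i=25 'a': node 3→4  → match P1@[22:25],P5@[24:25]
i=26 'b': node 4→0 (via fail)
i=27 'd': node 0→1  → match P0@[27:27]
i=28 'b': node 1→0 (via fail)
i=29 'c': node 0→5
i=30 'c': node 5→5 (via fail)
i=31 'b': node 5→6  → match P3@[30:31]

Result: [[0,0],[1,0],[2,4],[3,0],[5,0],[7,3],[10,0],[11,4],[12,0],[13,4],[15,3],[17,2],[17,3],[20,0],[22,0],[23,4],[25,1],[25,5],[27,0],[31,3]]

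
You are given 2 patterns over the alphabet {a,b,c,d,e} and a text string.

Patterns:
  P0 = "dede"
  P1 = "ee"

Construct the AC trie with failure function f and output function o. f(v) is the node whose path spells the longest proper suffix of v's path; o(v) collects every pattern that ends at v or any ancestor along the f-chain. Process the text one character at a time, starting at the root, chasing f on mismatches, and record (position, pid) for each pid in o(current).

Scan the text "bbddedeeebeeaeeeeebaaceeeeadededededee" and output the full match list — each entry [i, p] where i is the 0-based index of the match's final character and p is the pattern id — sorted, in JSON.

Build automaton:
Trie nodes:
  0='ε' goto d→1 e→5
  1='d' goto e→2
  2='de' goto d→3
  3='ded' goto e→4
  4='dede' goto ·  [P0 ends]
  5='e' goto e→6
  6='ee' goto ·  [P1 ends]

Failure links (BFS by depth):
  n1('d'): parent n0 fail=0; on 'd' 0 → fail=0;  out ∅∪∅=∅
  n5('e'): parent n0 fail=0; on 'e' 0 → fail=0;  out ∅∪∅=∅
  n2('de'): parent n1 fail=0; on 'e' 0 → fail=5;  out ∅∪∅=∅
  n6('ee'): parent n5 fail=0; on 'e' 0 → fail=5;  out {1}∪∅={1}
  n3('ded'): parent n2 fail=5; on 'd' 5→0 → fail=1;  out ∅∪∅=∅
  n4('dede'): parent n3 fail=1; on 'e' 1 → fail=2;  out {0}∪∅={0}

Run:
[0] read 'b'  n0⇒n0
[1] read 'b'  n0⇒n0
[2] read 'd'  n0⇒n1
[3] read 'd'  n1⇒n1 ·f
[4] read 'e'  n1⇒n2
[5] read 'd'  n2⇒n3
[6] read 'e'  n3⇒n4  emit P0@[3:6]
[7] read 'e'  n4⇒n6 ·f  emit P1@[6:7]
[8] read 'e'  n6⇒n6 ·f  emit P1@[7:8]
[9] read 'b'  n6⇒n0 ·f
[10] read 'e'  n0⇒n5
[11] read 'e'  n5⇒n6  emit P1@[10:11]
[12] read 'a'  n6⇒n0 ·f
[13] read 'e'  n0⇒n5
[14] read 'e'  n5⇒n6  emit P1@[13:14]
[15] read 'e'  n6⇒n6 ·f  emit P1@[14:15]
[16] read 'e'  n6⇒n6 ·f  emit P1@[15:16]
[17] read 'e'  n6⇒n6 ·f  emit P1@[16:17]
[18] read 'b'  n6⇒n0 ·f
[19] read 'a'  n0⇒n0
[20] read 'a'  n0⇒n0
[21] read 'c'  n0⇒n0
[22] read 'e'  n0⇒n5
[23] read 'e'  n5⇒n6  emit P1@[22:23]
[24] read 'e'  n6⇒n6 ·f  emit P1@[23:24]
[25] read 'e'  n6⇒n6 ·f  emit P1@[24:25]
[26] read 'a'  n6⇒n0 ·f
[27] read 'd'  n0⇒n1
[28] read 'e'  n1⇒n2
[29] read 'd'  n2⇒n3
[30] read 'e'  n3⇒n4  emit P0@[27:30]
[31] read 'd'  n4⇒n3 ·f
[32] read 'e'  n3⇒n4  emit P0@[29:32]
[33] read 'd'  n4⇒n3 ·f
[34] read 'e'  n3⇒n4  emit P0@[31:34]
[35] read 'd'  n4⇒n3 ·f
[36] read 'e'  n3⇒n4  emit P0@[33:36]
[37] read 'e'  n4⇒n6 ·f  emit P1@[36:37]

All matches (sorted): [[6,0],[7,1],[8,1],[11,1],[14,1],[15,1],[16,1],[17,1],[23,1],[24,1],[25,1],[30,0],[32,0],[34,0],[36,0],[37,1]]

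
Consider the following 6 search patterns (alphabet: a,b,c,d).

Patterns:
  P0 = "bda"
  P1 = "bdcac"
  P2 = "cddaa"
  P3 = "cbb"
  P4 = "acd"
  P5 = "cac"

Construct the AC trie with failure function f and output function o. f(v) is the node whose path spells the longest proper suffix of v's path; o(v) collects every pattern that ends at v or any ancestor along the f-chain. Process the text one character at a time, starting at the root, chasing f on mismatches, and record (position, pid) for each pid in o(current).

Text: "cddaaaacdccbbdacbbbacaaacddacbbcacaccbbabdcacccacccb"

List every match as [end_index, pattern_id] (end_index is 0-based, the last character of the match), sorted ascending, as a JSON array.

Construct AC machine:
Trie (insert patterns):
  0='ε' goto a→14 b→1 c→7
  1='b' goto d→2
  2='bd' goto a→3 c→4
  3='bda' goto ·  [P0 ends]
  4='bdc' goto a→5
  5='bdca' goto c→6
  6='bdcac' goto ·  [P1 ends]
  7='c' goto a→17 b→12 d→8
  8='cd' goto d→9
  9='cdd' goto a→10
  10='cdda' goto a→11
  11='cddaa' goto ·  [P2 ends]
  12='cb' goto b→13
  13='cbb' goto ·  [P3 ends]
  14='a' goto c→15
  15='ac' goto d→16
  16='acd' goto ·  [P4 ends]
  17='ca' goto c→18
  18='cac' goto ·  [P5 ends]

BFS fail/out derivation:
  n1('b'): parent n0 fail=0; on 'b' 0 → fail=0;  out ∅∪∅=∅
  n7('c'): parent n0 fail=0; on 'c' 0 → fail=0;  out ∅∪∅=∅
  n14('a'): parent n0 fail=0; on 'a' 0 → fail=0;  out ∅∪∅=∅
  n2('bd'): parent n1 fail=0; on 'd' 0 → fail=0;  out ∅∪∅=∅
  n8('cd'): parent n7 fail=0; on 'd' 0 → fail=0;  out ∅∪∅=∅
  n12('cb'): parent n7 fail=0; on 'b' 0 → fail=1;  out ∅∪∅=∅
  n15('ac'): parent n14 fail=0; on 'c' 0 → fail=7;  out ∅∪∅=∅
  n17('ca'): parent n7 fail=0; on 'a' 0 → fail=14;  out ∅∪∅=∅
  n3('bda'): parent n2 fail=0; on 'a' 0 → fail=14;  out {0}∪∅={0}
  n4('bdc'): parent n2 fail=0; on 'c' 0 → fail=7;  out ∅∪∅=∅
  n9('cdd'): parent n8 fail=0; on 'd' 0 → fail=0;  out ∅∪∅=∅
  n13('cbb'): parent n12 fail=1; on 'b' 1→0 → fail=1;  out {3}∪∅={3}
  n16('acd'): parent n15 fail=7; on 'd' 7 → fail=8;  out {4}∪∅={4}
  n18('cac'): parent n17 fail=14; on 'c' 14 → fail=15;  out {5}∪∅={5}
  n5('bdca'): parent n4 fail=7; on 'a' 7 → fail=17;  out ∅∪∅=∅
  n10('cdda'): parent n9 fail=0; on 'a' 0 → fail=14;  out ∅∪∅=∅
  n6('bdcac'): parent n5 fail=17; on 'c' 17 → fail=18;  out {1}∪{5}={1,5}
  n11('cddaa'): parent n10 fail=14; on 'a' 14→0 → fail=14;  out {2}∪∅={2}

Run:
[0] read 'c'  n0⇒n7
[1] read 'd'  n7⇒n8
[2] read 'd'  n8⇒n9
[3] read 'a'  n9⇒n10
[4] read 'a'  n10⇒n11  → match P2@[0:4]
[5] read 'a'  n11⇒n14 (via fail)
[6] read 'a'  n14⇒n14 (via fail)
[7] read 'c'  n14⇒n15
[8] read 'd'  n15⇒n16  → match P4@[6:8]
[9] read 'c'  n16⇒n7 (via fail)
[10] read 'c'  n7⇒n7 (via fail)
[11] read 'b'  n7⇒n12
[12] read 'b'  n12⇒n13  → match P3@[10:12]
[13] read 'd'  n13⇒n2 (via fail)
[14] read 'a'  n2⇒n3  → match P0@[12:14]
[15] read 'c'  n3⇒n15 (via fail)
[16] read 'b'  n15⇒n12 (via fail)
[17] read 'b'  n12⇒n13  → match P3@[15:17]
[18] read 'b'  n13⇒n1 (via fail)
[19] read 'a'  n1⇒n14 (via fail)
[20] read 'c'  n14⇒n15
[21] read 'a'  n15⇒n17 (via fail)
[22] read 'a'  n17⇒n14 (via fail)
[23] read 'a'  n14⇒n14 (via fail)
[24] read 'c'  n14⇒n15
[25] read 'd'  n15⇒n16  → match P4@[23:25]
[26] read 'd'  n16⇒n9 (via fail)
[27] read 'a'  n9⇒n10
[28] read 'c'  n10⇒n15 (via fail)
[29] read 'b'  n15⇒n12 (via fail)
[30] read 'b'  n12⇒n13  → match P3@[28:30]
[31] read 'c'  n13⇒n7 (via fail)
[32] read 'a'  n7⇒n17
[33] read 'c'  n17⇒n18  → match P5@[31:33]
[34] read 'a'  n18⇒n17 (via fail)
[35] read 'c'  n17⇒n18  → match P5@[33:35]
[36] read 'c'  n18⇒n7 (via fail)
[37] read 'b'  n7⇒n12
[38] read 'b'  n12⇒n13  → match P3@[36:38]
[39] read 'a'  n13⇒n14 (via fail)
[40] read 'b'  n14⇒n1 (via fail)
[41] read 'd'  n1⇒n2
[42] read 'c'  n2⇒n4
[43] read 'a'  n4⇒n5
[44] read 'c'  n5⇒n6  → match P1@[40:44],P5@[42:44]
[45] read 'c'  n6⇒n7 (via fail)
[46] read 'c'  n7⇒n7 (via fail)
[47] read 'a'  n7⇒n17
[48] read 'c'  n17⇒n18  → match P5@[46:48]
[49] read 'c'  n18⇒n7 (via fail)
[50] read 'c'  n7⇒n7 (via fail)
[51] read 'b'  n7⇒n12

All matches (sorted): [[4,2],[8,4],[12,3],[14,0],[17,3],[25,4],[30,3],[33,5],[35,5],[38,3],[44,1],[44,5],[48,5]]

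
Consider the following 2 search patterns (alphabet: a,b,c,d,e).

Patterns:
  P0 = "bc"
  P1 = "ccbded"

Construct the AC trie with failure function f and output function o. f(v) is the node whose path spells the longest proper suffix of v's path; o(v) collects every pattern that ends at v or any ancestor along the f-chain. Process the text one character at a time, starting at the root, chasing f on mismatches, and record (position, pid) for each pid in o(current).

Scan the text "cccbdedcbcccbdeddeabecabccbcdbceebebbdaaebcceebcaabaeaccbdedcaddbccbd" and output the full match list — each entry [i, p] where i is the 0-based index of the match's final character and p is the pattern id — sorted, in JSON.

Construct AC machine:
Trie nodes:
  n0 'ε': b→1 c→3
  n1 'b': c→2
  n2 'bc': ·  ←P0
  n3 'c': c→4
  n4 'cc': b→5
  n5 'ccb': d→6
  n6 'ccbd': e→7
  n7 'ccbde': d→8
  n8 'ccbded': ·  ←P1

BFS fail/out derivation:
  fail(1) 'b': from fail(0)=0 chase 'b': 0 ⇒ 0;  out=∅∪out(0)=∅
  fail(3) 'c': from fail(0)=0 chase 'c': 0 ⇒ 0;  out=∅∪out(0)=∅
  fail(2) 'bc': from fail(1)=0 chase 'c': 0 ⇒ 3;  out={0}∪out(3)={0}
  fail(4) 'cc': from fail(3)=0 chase 'c': 0 ⇒ 3;  out=∅∪out(3)=∅
  fail(5) 'ccb': from fail(4)=3 chase 'b': 3→0 ⇒ 1;  out=∅∪out(1)=∅
  fail(6) 'ccbd': from fail(5)=1 chase 'd': 1→0 ⇒ 0;  out=∅∪out(0)=∅
  fail(7) 'ccbde': from fail(6)=0 chase 'e': 0 ⇒ 0;  out=∅∪out(0)=∅
  fail(8) 'ccbded': from fail(7)=0 chase 'd': 0 ⇒ 0;  out={1}∪out(0)={1}

Text stream:
i=0 'c': node 0→3
i=1 'c': node 3→4
i=2 'c': node 4→4 (via fail)
i=3 'b': node 4→5
i=4 'd': node 5→6
i=5 'e': node 6→7
i=6 'd': node 7→8  → match P1@[1:6]
i=7 'c': node 8→3 (via fail)
i=8 'b': node 3→1 (via fail)
i=9 'c': node 1→2  → match P0@[8:9]
i=10 'c': node 2→4 (via fail)
i=11 'c': node 4→4 (via fail)
i=12 'b': node 4→5
i=13 'd': node 5→6
i=14 'e': node 6→7
i=15 'd': node 7→8  → match P1@[10:15]
i=16 'd': node 8→0 (via fail)
i=17 'e': node 0→0
i=18 'a': node 0→0
i=19 'b': node 0→1
i=20 'e': node 1→0 (via fail)
i=21 'c': node 0→3
i=22 'a': node 3→0 (via fail)
i=23 'b': node 0→1
i=24 'c': node 1→2  → match P0@[23:24]
i=25 'c': node 2→4 (via fail)
i=26 'b': node 4→5
i=27 'c': node 5→2 (via fail)  → match P0@[26:27]
i=28 'd': node 2→0 (via fail)
i=29 'b': node 0→1
i=30 'c': node 1→2  → match P0@[29:30]
i=31 'e': node 2→0 (via fail)
i=32 'e': node 0→0
i=33 'b': node 0→1
i=34 'e': node 1→0 (via fail)
i=35 'b': node 0→1
i=36 'b': node 1→1 (via fail)
i=37 'd': node 1→0 (via fail)
i=38 'a': node 0→0
i=39 'a': node 0→0
i=40 'e': node 0→0
i=41 'b': node 0→1
i=42 'c': node 1→2  → match P0@[41:42]
i=43 'c': node 2→4 (via fail)
i=44 'e': node 4→0 (via fail)
i=45 'e': node 0→0
i=46 'b': node 0→1
i=47 'c': node 1→2  → match P0@[46:47]
i=48 'a': node 2→0 (via fail)
i=49 'a': node 0→0
i=50 'b': node 0→1
i=51 'a': node 1→0 (via fail)
i=52 'e': node 0→0
i=53 'a': node 0→0
i=54 'c': node 0→3
i=55 'c': node 3→4
i=56 'b': node 4→5
i=57 'd': node 5→6
i=58 'e': node 6→7
i=59 'd': node 7→8  → match P1@[54:59]
i=60 'c': node 8→3 (via fail)
i=61 'a': node 3→0 (via fail)
i=62 'd': node 0→0
i=63 'd': node 0→0
i=64 'b': node 0→1
i=65 'c': node 1→2  → match P0@[64:65]
i=66 'c': node 2→4 (via fail)
i=67 'b': node 4→5
i=68 'd': node 5→6

Result: [[6,1],[9,0],[15,1],[24,0],[27,0],[30,0],[42,0],[47,0],[59,1],[65,0]]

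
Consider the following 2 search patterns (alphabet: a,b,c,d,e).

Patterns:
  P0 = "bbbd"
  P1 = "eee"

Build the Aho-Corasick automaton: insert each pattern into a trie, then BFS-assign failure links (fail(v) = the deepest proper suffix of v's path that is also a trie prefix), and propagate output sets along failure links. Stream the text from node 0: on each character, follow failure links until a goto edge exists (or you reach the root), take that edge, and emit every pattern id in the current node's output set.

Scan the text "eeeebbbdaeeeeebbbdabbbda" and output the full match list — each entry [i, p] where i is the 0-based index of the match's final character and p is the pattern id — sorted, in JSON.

Construct AC machine:
Trie (insert patterns):
  n0 'ε': b→1 e→5
  n1 'b': b→2
  n2 'bb': b→3
  n3 'bbb': d→4
  n4 'bbbd': ·  ←P0
  n5 'e': e→6
  n6 'ee': e→7
  n7 'eee': ·  ←P1

Failure links (BFS by depth):
  n1('b'): parent n0 fail=0; on 'b' 0 → fail=0;  out ∅∪∅=∅
  n5('e'): parent n0 fail=0; on 'e' 0 → fail=0;  out ∅∪∅=∅
  n2('bb'): parent n1 fail=0; on 'b' 0 → fail=1;  out ∅∪∅=∅
  n6('ee'): parent n5 fail=0; on 'e' 0 → fail=5;  out ∅∪∅=∅
  n3('bbb'): parent n2 fail=1; on 'b' 1 → fail=2;  out ∅∪∅=∅
  n7('eee'): parent n6 fail=5; on 'e' 5 → fail=6;  out {1}∪∅={1}
  n4('bbbd'): parent n3 fail=2; on 'd' 2→1→0 → fail=0;  out {0}∪∅={0}

Text stream:
pos 0 'e': at 5
pos 1 'e': at 6
pos 2 'e': at 7  → match P1@[0:2]
pos 3 'e': at 7 ·f  → match P1@[1:3]
pos 4 'b': at 1 ·f
pos 5 'b': at 2
pos 6 'b': at 3
pos 7 'd': at 4  → match P0@[4:7]
pos 8 'a': at 0 ·f
pos 9 'e': at 5
pos 10 'e': at 6
pos 11 'e': at 7  → match P1@[9:11]
pos 12 'e': at 7 ·f  → match P1@[10:12]
pos 13 'e': at 7 ·f  → match P1@[11:13]
pos 14 'b': at 1 ·f
pos 15 'b': at 2
pos 16 'b': at 3
pos 17 'd': at 4  → match P0@[14:17]
pos 18 'a': at 0 ·f
pos 19 'b': at 1
pos 20 'b': at 2
pos 21 'b': at 3
pos 22 'd': at 4  → match P0@[19:22]
pos 23 'a': at 0 ·f

Result: [[2,1],[3,1],[7,0],[11,1],[12,1],[13,1],[17,0],[22,0]]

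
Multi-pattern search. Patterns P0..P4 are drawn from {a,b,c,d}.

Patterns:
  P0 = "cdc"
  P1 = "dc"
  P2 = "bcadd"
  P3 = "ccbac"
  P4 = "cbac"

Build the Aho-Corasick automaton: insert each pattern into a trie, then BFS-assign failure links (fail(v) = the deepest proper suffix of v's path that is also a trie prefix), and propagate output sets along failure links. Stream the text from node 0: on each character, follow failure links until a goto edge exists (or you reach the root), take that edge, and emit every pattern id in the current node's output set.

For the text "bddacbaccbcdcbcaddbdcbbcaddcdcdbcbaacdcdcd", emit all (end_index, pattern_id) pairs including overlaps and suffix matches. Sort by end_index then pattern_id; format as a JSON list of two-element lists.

Build automaton:
Trie nodes:
  n0 'ε': b→6 c→1 d→4
  n1 'c': b→15 c→11 d→2
  n2 'cd': c→3
  n3 'cdc': ·  [P0 ends]
  n4 'd': c→5
  n5 'dc': ·  [P1 ends]
  n6 'b': c→7
  n7 'bc': a→8
  n8 'bca': d→9
  n9 'bcad': d→10
  n10 'bcadd': ·  [P2 ends]
  n11 'cc': b→12
  n12 'ccb': a→13
  n13 'ccba': c→14
  n14 'ccbac': ·  [P3 ends]
  n15 'cb': a→16
  n16 'cba': c→17
  n17 'cbac': ·  [P4 ends]

BFS fail/out derivation:
  n1('c'): parent n0 fail=0; on 'c' 0 → fail=0;  out ∅∪∅=∅
  n4('d'): parent n0 fail=0; on 'd' 0 → fail=0;  out ∅∪∅=∅
  n6('b'): parent n0 fail=0; on 'b' 0 → fail=0;  out ∅∪∅=∅
  n2('cd'): parent n1 fail=0; on 'd' 0 → fail=4;  out ∅∪∅=∅
  n5('dc'): parent n4 fail=0; on 'c' 0 → fail=1;  out {1}∪∅={1}
  n7('bc'): parent n6 fail=0; on 'c' 0 → fail=1;  out ∅∪∅=∅
  n11('cc'): parent n1 fail=0; on 'c' 0 → fail=1;  out ∅∪∅=∅
  n15('cb'): parent n1 fail=0; on 'b' 0 → fail=6;  out ∅∪∅=∅
  n3('cdc'): parent n2 fail=4; on 'c' 4 → fail=5;  out {0}∪{1}={0,1}
  n8('bca'): parent n7 fail=1; on 'a' 1→0 → fail=0;  out ∅∪∅=∅
  n12('ccb'): parent n11 fail=1; on 'b' 1 → fail=15;  out ∅∪∅=∅
  n16('cba'): parent n15 fail=6; on 'a' 6→0 → fail=0;  out ∅∪∅=∅
  n9('bcad'): parent n8 fail=0; on 'd' 0 → fail=4;  out ∅∪∅=∅
  n13('ccba'): parent n12 fail=15; on 'a' 15 → fail=16;  out ∅∪∅=∅
  n17('cbac'): parent n16 fail=0; on 'c' 0 → fail=1;  out {4}∪∅={4}
  n10('bcadd'): parent n9 fail=4; on 'd' 4→0 → fail=4;  out {2}∪∅={2}
  n14('ccbac'): parent n13 fail=16; on 'c' 16 → fail=17;  out {3}∪{4}={3,4}

Text stream:
i=0 'b': node 0→6
i=1 'd': node 6→4 ·f
i=2 'd': node 4→4 ·f
i=3 'a': node 4→0 ·f
i=4 'c': node 0→1
i=5 'b': node 1→15
i=6 'a': node 15→16
i=7 'c': node 16→17  emit P4@[4:7]
i=8 'c': node 17→11 ·f
i=9 'b': node 11→12
i=10 'c': node 12→7 ·f
i=11 'd': node 7→2 ·f
i=12 'c': node 2→3  emit P0@[10:12],P1@[11:12]
i=13 'b': node 3→15 ·f
i=14 'c': node 15→7 ·f
i=15 'a': node 7→8
i=16 'd': node 8→9
i=17 'd': node 9→10  emit P2@[13:17]
i=18 'b': node 10→6 ·f
i=19 'd': node 6→4 ·f
i=20 'c': node 4→5  emit P1@[19:20]
i=21 'b': node 5→15 ·f
i=22 'b': node 15→6 ·f
i=23 'c': node 6→7
i=24 'a': node 7→8
i=25 'd': node 8→9
i=26 'd': node 9→10  emit P2@[22:26]
i=27 'c': node 10→5 ·f  emit P1@[26:27]
i=28 'd': node 5→2 ·f
i=29 'c': node 2→3  emit P0@[27:29],P1@[28:29]
i=30 'd': node 3→2 ·f
i=31 'b': node 2→6 ·f
i=32 'c': node 6→7
i=33 'b': node 7→15 ·f
i=34 'a': node 15→16
i=35 'a': node 16→0 ·f
i=36 'c': node 0→1
i=37 'd': node 1→2
i=38 'c': node 2→3  emit P0@[36:38],P1@[37:38]
i=39 'd': node 3→2 ·f
i=40 'c': node 2→3  emit P0@[38:40],P1@[39:40]
i=41 'd': node 3→2 ·f

Result: [[7,4],[12,0],[12,1],[17,2],[20,1],[26,2],[27,1],[29,0],[29,1],[38,0],[38,1],[40,0],[40,1]]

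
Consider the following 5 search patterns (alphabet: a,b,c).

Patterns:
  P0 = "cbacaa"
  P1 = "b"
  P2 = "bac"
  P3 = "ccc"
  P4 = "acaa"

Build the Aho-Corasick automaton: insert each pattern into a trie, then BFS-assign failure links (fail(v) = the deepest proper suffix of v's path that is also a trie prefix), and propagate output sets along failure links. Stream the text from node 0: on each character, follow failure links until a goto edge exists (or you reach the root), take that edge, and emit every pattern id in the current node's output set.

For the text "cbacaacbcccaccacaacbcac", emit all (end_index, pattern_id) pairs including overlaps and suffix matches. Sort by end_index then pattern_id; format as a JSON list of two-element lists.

Build:
Trie (insert patterns):
  0='ε' goto a→12 b→7 c→1
  1='c' goto b→2 c→10
  2='cb' goto a→3
  3='cba' goto c→4
  4='cbac' goto a→5
  5='cbaca' goto a→6
  6='cbacaa' goto ·  ←P0
  7='b' goto a→8  ←P1
  8='ba' goto c→9
  9='bac' goto ·  ←P2
  10='cc' goto c→11
  11='ccc' goto ·  ←P3
  12='a' goto c→13
  13='ac' goto a→14
  14='aca' goto a→15
  15='acaa' goto ·  ←P4

BFS fail/out derivation:
  fail(1) 'c': from fail(0)=0 chase 'c': 0 ⇒ 0;  out=∅∪out(0)=∅
  fail(7) 'b': from fail(0)=0 chase 'b': 0 ⇒ 0;  out={1}∪out(0)={1}
  fail(12) 'a': from fail(0)=0 chase 'a': 0 ⇒ 0;  out=∅∪out(0)=∅
  fail(2) 'cb': from fail(1)=0 chase 'b': 0 ⇒ 7;  out=∅∪out(7)={1}
  fail(8) 'ba': from fail(7)=0 chase 'a': 0 ⇒ 12;  out=∅∪out(12)=∅
  fail(10) 'cc': from fail(1)=0 chase 'c': 0 ⇒ 1;  out=∅∪out(1)=∅
  fail(13) 'ac': from fail(12)=0 chase 'c': 0 ⇒ 1;  out=∅∪out(1)=∅
  fail(3) 'cba': from fail(2)=7 chase 'a': 7 ⇒ 8;  out=∅∪out(8)=∅
  fail(9) 'bac': from fail(8)=12 chase 'c': 12 ⇒ 13;  out={2}∪out(13)={2}
  fail(11) 'ccc': from fail(10)=1 chase 'c': 1 ⇒ 10;  out={3}∪out(10)={3}
  fail(14) 'aca': from fail(13)=1 chase 'a': 1→0 ⇒ 12;  out=∅∪out(12)=∅
  fail(4) 'cbac': from fail(3)=8 chase 'c': 8 ⇒ 9;  out=∅∪out(9)={2}
  fail(15) 'acaa': from fail(14)=12 chase 'a': 12→0 ⇒ 12;  out={4}∪out(12)={4}
  fail(5) 'cbaca': from fail(4)=9 chase 'a': 9→13 ⇒ 14;  out=∅∪out(14)=∅
  fail(6) 'cbacaa': from fail(5)=14 chase 'a': 14 ⇒ 15;  out={0}∪out(15)={0,4}

Text stream:
i=0 'c': node 0→1
i=1 'b': node 1→2  emit P1@[1:1]
i=2 'a': node 2→3
i=3 'c': node 3→4  emit P2@[1:3]
i=4 'a': node 4→5
i=5 'a': node 5→6  emit P0@[0:5],P4@[2:5]
i=6 'c': node 6→13 ·f
i=7 'b': node 13→2 ·f  emit P1@[7:7]
i=8 'c': node 2→1 ·f
i=9 'c': node 1→10
i=10 'c': node 10→11  emit P3@[8:10]
i=11 'a': node 11→12 ·f
i=12 'c': node 12→13
i=13 'c': node 13→10 ·f
i=14 'a': node 10→12 ·f
i=15 'c': node 12→13
i=16 'a': node 13→14
i=17 'a': node 14→15  emit P4@[14:17]
i=18 'c': node 15→13 ·f
i=19 'b': node 13→2 ·f  emit P1@[19:19]
i=20 'c': node 2→1 ·f
i=21 'a': node 1→12 ·f
i=22 'c': node 12→13

All matches (sorted): [[1,1],[3,2],[5,0],[5,4],[7,1],[10,3],[17,4],[19,1]]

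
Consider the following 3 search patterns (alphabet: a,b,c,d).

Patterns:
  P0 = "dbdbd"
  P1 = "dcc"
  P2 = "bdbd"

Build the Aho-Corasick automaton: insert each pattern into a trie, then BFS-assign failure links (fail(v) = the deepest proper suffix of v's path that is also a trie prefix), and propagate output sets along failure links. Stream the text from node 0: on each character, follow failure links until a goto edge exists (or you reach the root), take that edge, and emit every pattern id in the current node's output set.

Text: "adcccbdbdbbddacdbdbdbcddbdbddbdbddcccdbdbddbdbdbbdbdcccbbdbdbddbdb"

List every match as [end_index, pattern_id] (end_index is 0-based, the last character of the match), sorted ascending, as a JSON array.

Construct AC machine:
Trie (insert patterns):
  0='ε' goto b→8 d→1
  1='d' goto b→2 c→6
  2='db' goto d→3
  3='dbd' goto b→4
  4='dbdb' goto d→5
  5='dbdbd' goto ·  ←P0
  6='dc' goto c→7
  7='dcc' goto ·  ←P1
  8='b' goto d→9
  9='bd' goto b→10
  10='bdb' goto d→11
  11='bdbd' goto ·  ←P2

Failure links (BFS by depth):
  n1('d'): parent n0 fail=0; on 'd' 0 → fail=0;  out ∅∪∅=∅
  n8('b'): parent n0 fail=0; on 'b' 0 → fail=0;  out ∅∪∅=∅
  n2('db'): parent n1 fail=0; on 'b' 0 → fail=8;  out ∅∪∅=∅
  n6('dc'): parent n1 fail=0; on 'c' 0 → fail=0;  out ∅∪∅=∅
  n9('bd'): parent n8 fail=0; on 'd' 0 → fail=1;  out ∅∪∅=∅
  n3('dbd'): parent n2 fail=8; on 'd' 8 → fail=9;  out ∅∪∅=∅
  n7('dcc'): parent n6 fail=0; on 'c' 0 → fail=0;  out {1}∪∅={1}
  n10('bdb'): parent n9 fail=1; on 'b' 1 → fail=2;  out ∅∪∅=∅
  n4('dbdb'): parent n3 fail=9; on 'b' 9 → fail=10;  out ∅∪∅=∅
  n11('bdbd'): parent n10 fail=2; on 'd' 2 → fail=3;  out {2}∪∅={2}
  n5('dbdbd'): parent n4 fail=10; on 'd' 10 → fail=11;  out {0}∪{2}={0,2}

Text stream:
[0] read 'a'  n0⇒n0
[1] read 'd'  n0⇒n1
[2] read 'c'  n1⇒n6
[3] read 'c'  n6⇒n7  ** P1@[1:3]
[4] read 'c'  n7⇒n0 (via fail)
[5] read 'b'  n0⇒n8
[6] read 'd'  n8⇒n9
[7] read 'b'  n9⇒n10
[8] read 'd'  n10⇒n11  ** P2@[5:8]
[9] read 'b'  n11⇒n4 (via fail)
[10] read 'b'  n4⇒n8 (via fail)
[11] read 'd'  n8⇒n9
[12] read 'd'  n9⇒n1 (via fail)
[13] read 'a'  n1⇒n0 (via fail)
[14] read 'c'  n0⇒n0
[15] read 'd'  n0⇒n1
[16] read 'b'  n1⇒n2
[17] read 'd'  n2⇒n3
[18] read 'b'  n3⇒n4
[19] read 'd'  n4⇒n5  ** P0@[15:19],P2@[16:19]
[20] read 'b'  n5⇒n4 (via fail)
[21] read 'c'  n4⇒n0 (via fail)
[22] read 'd'  n0⇒n1
[23] read 'd'  n1⇒n1 (via fail)
[24] read 'b'  n1⇒n2
[25] read 'd'  n2⇒n3
[26] read 'b'  n3⇒n4
[27] read 'd'  n4⇒n5  ** P0@[23:27],P2@[24:27]
[28] read 'd'  n5⇒n1 (via fail)
[29] read 'b'  n1⇒n2
[30] read 'd'  n2⇒n3
[31] read 'b'  n3⇒n4
[32] read 'd'  n4⇒n5  ** P0@[28:32],P2@[29:32]
[33] read 'd'  n5⇒n1 (via fail)
[34] read 'c'  n1⇒n6
[35] read 'c'  n6⇒n7  ** P1@[33:35]
[36] read 'c'  n7⇒n0 (via fail)
[37] read 'd'  n0⇒n1
[38] read 'b'  n1⇒n2
[39] read 'd'  n2⇒n3
[40] read 'b'  n3⇒n4
[41] read 'd'  n4⇒n5  ** P0@[37:41],P2@[38:41]
[42] read 'd'  n5⇒n1 (via fail)
[43] read 'b'  n1⇒n2
[44] read 'd'  n2⇒n3
[45] read 'b'  n3⇒n4
[46] read 'd'  n4⇒n5  ** P0@[42:46],P2@[43:46]
[47] read 'b'  n5⇒n4 (via fail)
[48] read 'b'  n4⇒n8 (via fail)
[49] read 'd'  n8⇒n9
[50] read 'b'  n9⇒n10
[51] read 'd'  n10⇒n11  ** P2@[48:51]
[52] read 'c'  n11⇒n6 (via fail)
[53] read 'c'  n6⇒n7  ** P1@[51:53]
[54] read 'c'  n7⇒n0 (via fail)
[55] read 'b'  n0⇒n8
[56] read 'b'  n8⇒n8 (via fail)
[57] read 'd'  n8⇒n9
[58] read 'b'  n9⇒n10
[59] read 'd'  n10⇒n11  ** P2@[56:59]
[60] read 'b'  n11⇒n4 (via fail)
[61] read 'd'  n4⇒n5  ** P0@[57:61],P2@[58:61]
[62] read 'd'  n5⇒n1 (via fail)
[63] read 'b'  n1⇒n2
[64] read 'd'  n2⇒n3
[65] read 'b'  n3⇒n4

All matches (sorted): [[3,1],[8,2],[19,0],[19,2],[27,0],[27,2],[32,0],[32,2],[35,1],[41,0],[41,2],[46,0],[46,2],[51,2],[53,1],[59,2],[61,0],[61,2]]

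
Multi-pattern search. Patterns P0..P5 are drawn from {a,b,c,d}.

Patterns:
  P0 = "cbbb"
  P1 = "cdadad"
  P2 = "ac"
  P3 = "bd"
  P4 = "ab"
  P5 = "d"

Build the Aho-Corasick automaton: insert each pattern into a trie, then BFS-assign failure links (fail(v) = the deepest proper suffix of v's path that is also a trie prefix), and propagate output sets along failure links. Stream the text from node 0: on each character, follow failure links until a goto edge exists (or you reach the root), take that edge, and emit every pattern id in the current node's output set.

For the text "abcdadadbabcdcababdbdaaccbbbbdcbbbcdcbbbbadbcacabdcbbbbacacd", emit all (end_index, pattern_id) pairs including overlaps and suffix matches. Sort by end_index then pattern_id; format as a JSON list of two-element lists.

Build automaton:
Trie nodes:
  0='ε' goto a→10 b→12 c→1 d→15
  1='c' goto b→2 d→5
  2='cb' goto b→3
  3='cbb' goto b→4
  4='cbbb' goto ·  [P0 ends]
  5='cd' goto a→6
  6='cda' goto d→7
  7='cdad' goto a→8
  8='cdada' goto d→9
  9='cdadad' goto ·  [P1 ends]
  10='a' goto b→14 c→11
  11='ac' goto ·  [P2 ends]
  12='b' goto d→13
  13='bd' goto ·  [P3 ends]
  14='ab' goto ·  [P4 ends]
  15='d' goto ·  [P5 ends]

BFS fail/out derivation:
  n1('c'): parent n0 fail=0; on 'c' 0 → fail=0;  out ∅∪∅=∅
  n10('a'): parent n0 fail=0; on 'a' 0 → fail=0;  out ∅∪∅=∅
  n12('b'): parent n0 fail=0; on 'b' 0 → fail=0;  out ∅∪∅=∅
  n15('d'): parent n0 fail=0; on 'd' 0 → fail=0;  out {5}∪∅={5}
  n2('cb'): parent n1 fail=0; on 'b' 0 → fail=12;  out ∅∪∅=∅
  n5('cd'): parent n1 fail=0; on 'd' 0 → fail=15;  out ∅∪{5}={5}
  n11('ac'): parent n10 fail=0; on 'c' 0 → fail=1;  out {2}∪∅={2}
  n13('bd'): parent n12 fail=0; on 'd' 0 → fail=15;  out {3}∪{5}={3,5}
  n14('ab'): parent n10 fail=0; on 'b' 0 → fail=12;  out {4}∪∅={4}
  n3('cbb'): parent n2 fail=12; on 'b' 12→0 → fail=12;  out ∅∪∅=∅
  n6('cda'): parent n5 fail=15; on 'a' 15→0 → fail=10;  out ∅∪∅=∅
  n4('cbbb'): parent n3 fail=12; on 'b' 12→0 → fail=12;  out {0}∪∅={0}
  n7('cdad'): parent n6 fail=10; on 'd' 10→0 → fail=15;  out ∅∪{5}={5}
  n8('cdada'): parent n7 fail=15; on 'a' 15→0 → fail=10;  out ∅∪∅=∅
  n9('cdadad'): parent n8 fail=10; on 'd' 10→0 → fail=15;  out {1}∪{5}={1,5}

Scan:
pos 0 'a': at 10
pos 1 'b': at 14  ** P4@[0:1]
pos 2 'c': at 1 (via fail)
pos 3 'd': at 5  ** P5@[3:3]
pos 4 'a': at 6
pos 5 'd': at 7  ** P5@[5:5]
pos 6 'a': at 8
pos 7 'd': at 9  ** P1@[2:7],P5@[7:7]
pos 8 'b': at 12 (via fail)
pos 9 'a': at 10 (via fail)
pos 10 'b': at 14  ** P4@[9:10]
pos 11 'c': at 1 (via fail)
pos 12 'd': at 5  ** P5@[12:12]
pos 13 'c': at 1 (via fail)
pos 14 'a': at 10 (via fail)
pos 15 'b': at 14  ** P4@[14:15]
pos 16 'a': at 10 (via fail)
pos 17 'b': at 14  ** P4@[16:17]
pos 18 'd': at 13 (via fail)  ** P3@[17:18],P5@[18:18]
pos 19 'b': at 12 (via fail)
pos 20 'd': at 13  ** P3@[19:20],P5@[20:20]
pos 21 'a': at 10 (via fail)
pos 22 'a': at 10 (via fail)
pos 23 'c': at 11  ** P2@[22:23]
pos 24 'c': at 1 (via fail)
pos 25 'b': at 2
pos 26 'b': at 3
pos 27 'b': at 4  ** P0@[24:27]
pos 28 'b': at 12 (via fail)
pos 29 'd': at 13  ** P3@[28:29],P5@[29:29]
pos 30 'c': at 1 (via fail)
pos 31 'b': at 2
pos 32 'b': at 3
pos 33 'b': at 4  ** P0@[30:33]
pos 34 'c': at 1 (via fail)
pos 35 'd': at 5  ** P5@[35:35]
pos 36 'c': at 1 (via fail)
pos 37 'b': at 2
pos 38 'b': at 3
pos 39 'b': at 4  ** P0@[36:39]
pos 40 'b': at 12 (via fail)
pos 41 'a': at 10 (via fail)
pos 42 'd': at 15 (via fail)  ** P5@[42:42]
pos 43 'b': at 12 (via fail)
pos 44 'c': at 1 (via fail)
pos 45 'a': at 10 (via fail)
pos 46 'c': at 11  ** P2@[45:46]
pos 47 'a': at 10 (via fail)
pos 48 'b': at 14  ** P4@[47:48]
pos 49 'd': at 13 (via fail)  ** P3@[48:49],P5@[49:49]
pos 50 'c': at 1 (via fail)
pos 51 'b': at 2
pos 52 'b': at 3
pos 53 'b': at 4  ** P0@[50:53]
pos 54 'b': at 12 (via fail)
pos 55 'a': at 10 (via fail)
pos 56 'c': at 11  ** P2@[55:56]
pos 57 'a': at 10 (via fail)
pos 58 'c': at 11  ** P2@[57:58]
pos 59 'd': at 5 (via fail)  ** P5@[59:59]

Result: [[1,4],[3,5],[5,5],[7,1],[7,5],[10,4],[12,5],[15,4],[17,4],[18,3],[18,5],[20,3],[20,5],[23,2],[27,0],[29,3],[29,5],[33,0],[35,5],[39,0],[42,5],[46,2],[48,4],[49,3],[49,5],[53,0],[56,2],[58,2],[59,5]]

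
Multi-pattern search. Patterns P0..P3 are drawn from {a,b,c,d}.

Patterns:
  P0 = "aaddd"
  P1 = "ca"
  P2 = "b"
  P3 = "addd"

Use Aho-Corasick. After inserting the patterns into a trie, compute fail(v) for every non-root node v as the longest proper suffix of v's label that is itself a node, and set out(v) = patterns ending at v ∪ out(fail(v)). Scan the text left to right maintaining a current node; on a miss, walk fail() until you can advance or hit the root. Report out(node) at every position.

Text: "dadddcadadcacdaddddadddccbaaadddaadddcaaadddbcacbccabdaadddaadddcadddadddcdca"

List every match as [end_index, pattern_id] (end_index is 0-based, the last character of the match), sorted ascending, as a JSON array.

Build:
Trie (insert patterns):
  0='ε' goto a→1 b→8 c→6
  1='a' goto a→2 d→9
  2='aa' goto d→3
  3='aad' goto d→4
  4='aadd' goto d→5
  5='aaddd' goto ·  [P0 ends]
  6='c' goto a→7
  7='ca' goto ·  [P1 ends]
  8='b' goto ·  [P2 ends]
  9='ad' goto d→10
  10='add' goto d→11
  11='addd' goto ·  [P3 ends]

BFS fail/out derivation:
  fail(1) 'a': from fail(0)=0 chase 'a': 0 ⇒ 0;  out=∅∪out(0)=∅
  fail(6) 'c': from fail(0)=0 chase 'c': 0 ⇒ 0;  out=∅∪out(0)=∅
  fail(8) 'b': from fail(0)=0 chase 'b': 0 ⇒ 0;  out={2}∪out(0)={2}
  fail(2) 'aa': from fail(1)=0 chase 'a': 0 ⇒ 1;  out=∅∪out(1)=∅
  fail(7) 'ca': from fail(6)=0 chase 'a': 0 ⇒ 1;  out={1}∪out(1)={1}
  fail(9) 'ad': from fail(1)=0 chase 'd': 0 ⇒ 0;  out=∅∪out(0)=∅
  fail(3) 'aad': from fail(2)=1 chase 'd': 1 ⇒ 9;  out=∅∪out(9)=∅
  fail(10) 'add': from fail(9)=0 chase 'd': 0 ⇒ 0;  out=∅∪out(0)=∅
  fail(4) 'aadd': from fail(3)=9 chase 'd': 9 ⇒ 10;  out=∅∪out(10)=∅
  fail(11) 'addd': from fail(10)=0 chase 'd': 0 ⇒ 0;  out={3}∪out(0)={3}
  fail(5) 'aaddd': from fail(4)=10 chase 'd': 10 ⇒ 11;  out={0}∪out(11)={0,3}

Scan:
pos 0 'd': at 0
pos 1 'a': at 1
pos 2 'd': at 9
pos 3 'd': at 10
pos 4 'd': at 11  emit P3@[1:4]
pos 5 'c': at 6 ·f
pos 6 'a': at 7  emit P1@[5:6]
pos 7 'd': at 9 ·f
pos 8 'a': at 1 ·f
pos 9 'd': at 9
pos 10 'c': at 6 ·f
pos 11 'a': at 7  emit P1@[10:11]
pos 12 'c': at 6 ·f
pos 13 'd': at 0 ·f
pos 14 'a': at 1
pos 15 'd': at 9
pos 16 'd': at 10
pos 17 'd': at 11  emit P3@[14:17]
pos 18 'd': at 0 ·f
pos 19 'a': at 1
pos 20 'd': at 9
pos 21 'd': at 10
pos 22 'd': at 11  emit P3@[19:22]
pos 23 'c': at 6 ·f
pos 24 'c': at 6 ·f
pos 25 'b': at 8 ·f  emit P2@[25:25]
pos 26 'a': at 1 ·f
pos 27 'a': at 2
pos 28 'a': at 2 ·f
pos 29 'd': at 3
pos 30 'd': at 4
pos 31 'd': at 5  emit P0@[27:31],P3@[28:31]
pos 32 'a': at 1 ·f
pos 33 'a': at 2
pos 34 'd': at 3
pos 35 'd': at 4
pos 36 'd': at 5  emit P0@[32:36],P3@[33:36]
pos 37 'c': at 6 ·f
pos 38 'a': at 7  emit P1@[37:38]
pos 39 'a': at 2 ·f
pos 40 'a': at 2 ·f
pos 41 'd': at 3
pos 42 'd': at 4
pos 43 'd': at 5  emit P0@[39:43],P3@[40:43]
pos 44 'b': at 8 ·f  emit P2@[44:44]
pos 45 'c': at 6 ·f
pos 46 'a': at 7  emit P1@[45:46]
pos 47 'c': at 6 ·f
pos 48 'b': at 8 ·f  emit P2@[48:48]
pos 49 'c': at 6 ·f
pos 50 'c': at 6 ·f
pos 51 'a': at 7  emit P1@[50:51]
pos 52 'b': at 8 ·f  emit P2@[52:52]
pos 53 'd': at 0 ·f
pos 54 'a': at 1
pos 55 'a': at 2
pos 56 'd': at 3
pos 57 'd': at 4
pos 58 'd': at 5  emit P0@[54:58],P3@[55:58]
pos 59 'a': at 1 ·f
pos 60 'a': at 2
pos 61 'd': at 3
pos 62 'd': at 4
pos 63 'd': at 5  emit P0@[59:63],P3@[60:63]
pos 64 'c': at 6 ·f
pos 65 'a': at 7  emit P1@[64:65]
pos 66 'd': at 9 ·f
pos 67 'd': at 10
pos 68 'd': at 11  emit P3@[65:68]
pos 69 'a': at 1 ·f
pos 70 'd': at 9
pos 71 'd': at 10
pos 72 'd': at 11  emit P3@[69:72]
pos 73 'c': at 6 ·f
pos 74 'd': at 0 ·f
pos 75 'c': at 6
pos 76 'a': at 7  emit P1@[75:76]

Result: [[4,3],[6,1],[11,1],[17,3],[22,3],[25,2],[31,0],[31,3],[36,0],[36,3],[38,1],[43,0],[43,3],[44,2],[46,1],[48,2],[51,1],[52,2],[58,0],[58,3],[63,0],[63,3],[65,1],[68,3],[72,3],[76,1]]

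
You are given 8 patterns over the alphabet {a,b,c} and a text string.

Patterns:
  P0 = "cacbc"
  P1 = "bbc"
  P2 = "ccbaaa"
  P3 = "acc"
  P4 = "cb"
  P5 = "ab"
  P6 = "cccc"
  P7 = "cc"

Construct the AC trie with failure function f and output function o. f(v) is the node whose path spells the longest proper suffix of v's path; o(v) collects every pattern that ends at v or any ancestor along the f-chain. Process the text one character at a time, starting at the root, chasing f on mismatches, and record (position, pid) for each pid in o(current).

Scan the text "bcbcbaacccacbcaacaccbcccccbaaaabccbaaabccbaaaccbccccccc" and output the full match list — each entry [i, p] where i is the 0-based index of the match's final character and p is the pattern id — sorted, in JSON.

Build:
Trie (insert patterns):
  0='ε' goto a→14 b→6 c→1
  1='c' goto a→2 b→17 c→9
  2='ca' goto c→3
  3='cac' goto b→4
  4='cacb' goto c→5
  5='cacbc' goto ·  [P0 ends]
  6='b' goto b→7
  7='bb' goto c→8
  8='bbc' goto ·  [P1 ends]
  9='cc' goto b→10 c→19  [P7 ends]
  10='ccb' goto a→11
  11='ccba' goto a→12
  12='ccbaa' goto a→13
  13='ccbaaa' goto ·  [P2 ends]
  14='a' goto b→18 c→15
  15='ac' goto c→16
  16='acc' goto ·  [P3 ends]
  17='cb' goto ·  [P4 ends]
  18='ab' goto ·  [P5 ends]
  19='ccc' goto c→20
  20='cccc' goto ·  [P6 ends]

BFS fail/out derivation:
  n1('c'): parent n0 fail=0; on 'c' 0 → fail=0;  out ∅∪∅=∅
  n6('b'): parent n0 fail=0; on 'b' 0 → fail=0;  out ∅∪∅=∅
  n14('a'): parent n0 fail=0; on 'a' 0 → fail=0;  out ∅∪∅=∅
  n2('ca'): parent n1 fail=0; on 'a' 0 → fail=14;  out ∅∪∅=∅
  n7('bb'): parent n6 fail=0; on 'b' 0 → fail=6;  out ∅∪∅=∅
  n9('cc'): parent n1 fail=0; on 'c' 0 → fail=1;  out {7}∪∅={7}
  n15('ac'): parent n14 fail=0; on 'c' 0 → fail=1;  out ∅∪∅=∅
  n17('cb'): parent n1 fail=0; on 'b' 0 → fail=6;  out {4}∪∅={4}
  n18('ab'): parent n14 fail=0; on 'b' 0 → fail=6;  out {5}∪∅={5}
  n3('cac'): parent n2 fail=14; on 'c' 14 → fail=15;  out ∅∪∅=∅
  n8('bbc'): parent n7 fail=6; on 'c' 6→0 → fail=1;  out {1}∪∅={1}
  n10('ccb'): parent n9 fail=1; on 'b' 1 → fail=17;  out ∅∪{4}={4}
  n16('acc'): parent n15 fail=1; on 'c' 1 → fail=9;  out {3}∪{7}={3,7}
  n19('ccc'): parent n9 fail=1; on 'c' 1 → fail=9;  out ∅∪{7}={7}
  n4('cacb'): parent n3 fail=15; on 'b' 15→1 → fail=17;  out ∅∪{4}={4}
  n11('ccba'): parent n10 fail=17; on 'a' 17→6→0 → fail=14;  out ∅∪∅=∅
  n20('cccc'): parent n19 fail=9; on 'c' 9 → fail=19;  out {6}∪{7}={6,7}
  n5('cacbc'): parent n4 fail=17; on 'c' 17→6→0 → fail=1;  out {0}∪∅={0}
  n12('ccbaa'): parent n11 fail=14; on 'a' 14→0 → fail=14;  out ∅∪∅=∅
  n13('ccbaaa'): parent n12 fail=14; on 'a' 14→0 → fail=14;  out {2}∪∅={2}

Text stream:
pos 0 'b': at 6
pos 1 'c': at 1 ·f
pos 2 'b': at 17  ** P4@[1:2]
pos 3 'c': at 1 ·f
pos 4 'b': at 17  ** P4@[3:4]
pos 5 'a': at 14 ·f
pos 6 'a': at 14 ·f
pos 7 'c': at 15
pos 8 'c': at 16  ** P3@[6:8],P7@[7:8]
pos 9 'c': at 19 ·f  ** P7@[8:9]
pos 10 'a': at 2 ·f
pos 11 'c': at 3
pos 12 'b': at 4  ** P4@[11:12]
pos 13 'c': at 5  ** P0@[9:13]
pos 14 'a': at 2 ·f
pos 15 'a': at 14 ·f
pos 16 'c': at 15
pos 17 'a': at 2 ·f
pos 18 'c': at 3
pos 19 'c': at 16 ·f  ** P3@[17:19],P7@[18:19]
pos 20 'b': at 10 ·f  ** P4@[19:20]
pos 21 'c': at 1 ·f
pos 22 'c': at 9  ** P7@[21:22]
pos 23 'c': at 19  ** P7@[22:23]
pos 24 'c': at 20  ** P6@[21:24],P7@[23:24]
pos 25 'c': at 20 ·f  ** P6@[22:25],P7@[24:25]
pos 26 'b': at 10 ·f  ** P4@[25:26]
pos 27 'a': at 11
pos 28 'a': at 12
pos 29 'a': at 13  ** P2@[24:29]
pos 30 'a': at 14 ·f
pos 31 'b': at 18  ** P5@[30:31]
pos 32 'c': at 1 ·f
pos 33 'c': at 9  ** P7@[32:33]
pos 34 'b': at 10  ** P4@[33:34]
pos 35 'a': at 11
pos 36 'a': at 12
pos 37 'a': at 13  ** P2@[32:37]
pos 38 'b': at 18 ·f  ** P5@[37:38]
pos 39 'c': at 1 ·f
pos 40 'c': at 9  ** P7@[39:40]
pos 41 'b': at 10  ** P4@[40:41]
pos 42 'a': at 11
pos 43 'a': at 12
pos 44 'a': at 13  ** P2@[39:44]
pos 45 'c': at 15 ·f
pos 46 'c': at 16  ** P3@[44:46],P7@[45:46]
pos 47 'b': at 10 ·f  ** P4@[46:47]
pos 48 'c': at 1 ·f
pos 49 'c': at 9  ** P7@[48:49]
pos 50 'c': at 19  ** P7@[49:50]
pos 51 'c': at 20  ** P6@[48:51],P7@[50:51]
pos 52 'c': at 20 ·f  ** P6@[49:52],P7@[51:52]
pos 53 'c': at 20 ·f  ** P6@[50:53],P7@[52:53]
pos 54 'c': at 20 ·f  ** P6@[51:54],P7@[53:54]

Result: [[2,4],[4,4],[8,3],[8,7],[9,7],[12,4],[13,0],[19,3],[19,7],[20,4],[22,7],[23,7],[24,6],[24,7],[25,6],[25,7],[26,4],[29,2],[31,5],[33,7],[34,4],[37,2],[38,5],[40,7],[41,4],[44,2],[46,3],[46,7],[47,4],[49,7],[50,7],[51,6],[51,7],[52,6],[52,7],[53,6],[53,7],[54,6],[54,7]]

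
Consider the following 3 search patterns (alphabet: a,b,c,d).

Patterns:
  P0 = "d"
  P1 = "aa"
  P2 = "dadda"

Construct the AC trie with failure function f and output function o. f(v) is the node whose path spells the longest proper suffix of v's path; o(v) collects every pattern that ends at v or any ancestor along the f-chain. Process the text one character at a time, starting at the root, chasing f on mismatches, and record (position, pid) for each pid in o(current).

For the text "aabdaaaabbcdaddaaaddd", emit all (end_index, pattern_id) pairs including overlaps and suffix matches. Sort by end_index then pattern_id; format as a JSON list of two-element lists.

Build automaton:
Trie nodes:
  n0 'ε': a→2 d→1
  n1 'd': a→4  ←P0
  n2 'a': a→3
  n3 'aa': ·  ←P1
  n4 'da': d→5
  n5 'dad': d→6
  n6 'dadd': a→7
  n7 'dadda': ·  ←P2

BFS fail/out derivation:
  fail(1) 'd': from fail(0)=0 chase 'd': 0 ⇒ 0;  out={0}∪out(0)={0}
  fail(2) 'a': from fail(0)=0 chase 'a': 0 ⇒ 0;  out=∅∪out(0)=∅
  fail(3) 'aa': from fail(2)=0 chase 'a': 0 ⇒ 2;  out={1}∪out(2)={1}
  fail(4) 'da': from fail(1)=0 chase 'a': 0 ⇒ 2;  out=∅∪out(2)=∅
  fail(5) 'dad': from fail(4)=2 chase 'd': 2→0 ⇒ 1;  out=∅∪out(1)={0}
  fail(6) 'dadd': from fail(5)=1 chase 'd': 1→0 ⇒ 1;  out=∅∪out(1)={0}
  fail(7) 'dadda': from fail(6)=1 chase 'a': 1 ⇒ 4;  out={2}∪out(4)={2}

Scan:
pos 0 'a': at 2
pos 1 'a': at 3  ** P1@[0:1]
pos 2 'b': at 0 (via fail)
pos 3 'd': at 1  ** P0@[3:3]
pos 4 'a': at 4
pos 5 'a': at 3 (via fail)  ** P1@[4:5]
pos 6 'a': at 3 (via fail)  ** P1@[5:6]
pos 7 'a': at 3 (via fail)  ** P1@[6:7]
pos 8 'b': at 0 (via fail)
pos 9 'b': at 0
pos 10 'c': at 0
pos 11 'd': at 1  ** P0@[11:11]
pos 12 'a': at 4
pos 13 'd': at 5  ** P0@[13:13]
pos 14 'd': at 6  ** P0@[14:14]
pos 15 'a': at 7  ** P2@[11:15]
pos 16 'a': at 3 (via fail)  ** P1@[15:16]
pos 17 'a': at 3 (via fail)  ** P1@[16:17]
pos 18 'd': at 1 (via fail)  ** P0@[18:18]
pos 19 'd': at 1 (via fail)  ** P0@[19:19]
pos 20 'd': at 1 (via fail)  ** P0@[20:20]

Result: [[1,1],[3,0],[5,1],[6,1],[7,1],[11,0],[13,0],[14,0],[15,2],[16,1],[17,1],[18,0],[19,0],[20,0]]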